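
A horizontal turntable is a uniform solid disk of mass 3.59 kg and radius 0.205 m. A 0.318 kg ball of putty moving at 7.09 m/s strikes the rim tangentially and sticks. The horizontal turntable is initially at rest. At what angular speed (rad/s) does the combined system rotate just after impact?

The axle reaction passes through the axle and exerts no torque about it; angular momentum about the axle is conserved through the impact.
I_p = ½(3.59)(0.205)² = 0.07543 kg·m². Taking the sense of the ball of putty's angular momentum as positive, L_{ball} = m v R = (0.318)(7.09)(0.205) = 0.4622 kg·m²/s.
L_i = 0 + 0.4622 = 0.4622 kg·m²/s.
After sticking, I_f = I_p + m R² = 0.07543 + (0.318)(0.205)² = 0.08880 kg·m².
ω_f = L_i / I_f = 0.4622 / 0.08880 = 5.205 rad/s.

|ω_f| ≈ 5.20 rad/s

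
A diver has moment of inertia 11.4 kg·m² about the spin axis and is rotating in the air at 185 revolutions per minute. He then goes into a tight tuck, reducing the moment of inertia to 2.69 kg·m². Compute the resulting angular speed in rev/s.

ω₂ ≈ 13.1 rev/s

With no external torque about the axis, L is conserved: I₁ω₁ = I₂ω₂.
ω₂ = I₁ω₁ / I₂ = (11.40)(185 rpm) / (2.690) = 784.0 rpm = 13.07 rev/s.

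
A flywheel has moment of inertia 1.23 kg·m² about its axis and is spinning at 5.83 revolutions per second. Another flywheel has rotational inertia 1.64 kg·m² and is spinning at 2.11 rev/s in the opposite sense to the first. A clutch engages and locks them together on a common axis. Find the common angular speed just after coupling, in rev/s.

|ω_f| ≈ 1.29 rev/s

No external torque acts about the common axis, so total angular momentum is conserved.
Taking A's sense as positive: L = (1.230)(5.83) − (1.640)(2.11) = 3.711 kg·m²·rev/s.
Combined I = 1.230 + 1.640 = 2.870 kg·m².
ω_f = L / I = 3.711 / 2.870 = 1.293 rev/s.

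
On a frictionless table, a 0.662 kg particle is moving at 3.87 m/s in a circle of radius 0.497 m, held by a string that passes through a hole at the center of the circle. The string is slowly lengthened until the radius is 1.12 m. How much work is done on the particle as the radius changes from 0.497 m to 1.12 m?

W ≈ -3.98 J

The only horizontal force on the mass is along the cord (radial), so it exerts no torque about the hole and angular momentum m v r is conserved.
v₂ = v₁ r₁ / r₂ = (3.87)(0.497) / (1.12) = 1.717 m/s.
W = ΔKE = ½m(v₂² − v₁²) = -3.981 J.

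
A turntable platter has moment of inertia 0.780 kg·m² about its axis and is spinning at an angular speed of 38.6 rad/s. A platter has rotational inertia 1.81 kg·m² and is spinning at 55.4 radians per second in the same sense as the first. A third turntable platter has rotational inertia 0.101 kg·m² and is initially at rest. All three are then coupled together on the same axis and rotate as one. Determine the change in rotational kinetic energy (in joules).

ΔKE ≈ -200 J

No external torque acts about the common axis, so total angular momentum is conserved.
Taking A's sense as positive: L = (0.7800)(38.6) + (1.810)(55.4) = 130.4 kg·m²·rad/s.
Combined I = 0.7800 + 1.810 + 0.1010 = 2.691 kg·m².
ω_f = L / I = 130.4 / 2.691 = 48.45 rad/s.
KE_i = ½ΣIω² = 3359 J; KE_f = ½(2.691)(48.45)² = 3159 J.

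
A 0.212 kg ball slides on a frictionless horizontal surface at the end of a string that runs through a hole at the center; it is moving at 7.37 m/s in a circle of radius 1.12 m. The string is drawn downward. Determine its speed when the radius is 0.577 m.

v₂ ≈ 14.3 m/s

Central (radial) force ⇒ zero torque about the center ⇒ m v r is constant.
v₂ = v₁ r₁ / r₂ = (7.37)(1.12) / (0.577) = 14.31 m/s.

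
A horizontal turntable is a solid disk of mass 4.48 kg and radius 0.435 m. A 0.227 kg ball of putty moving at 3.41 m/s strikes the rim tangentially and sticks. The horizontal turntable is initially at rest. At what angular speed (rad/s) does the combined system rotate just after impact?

|ω_f| ≈ 0.721 rad/s

About the axle the impulsive forces during the collision are internal, so angular momentum about that axis is conserved.
I_p = ½(4.48)(0.435)² = 0.4239 kg·m². Taking the sense of the ball of putty's angular momentum as positive, L_{ball} = m v R = (0.227)(3.41)(0.435) = 0.3367 kg·m²/s.
L_i = 0 + 0.3367 = 0.3367 kg·m²/s.
After sticking, I_f = I_p + m R² = 0.4239 + (0.227)(0.435)² = 0.4668 kg·m².
ω_f = L_i / I_f = 0.3367 / 0.4668 = 0.7213 rad/s.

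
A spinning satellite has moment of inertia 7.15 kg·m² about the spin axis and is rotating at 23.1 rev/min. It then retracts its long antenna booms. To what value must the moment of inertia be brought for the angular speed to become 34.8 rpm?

Angular momentum about the spin axis is conserved since the torque about it is zero.
I₂ = I₁ω₁ / ω₂ = (7.15)(23.1) / (34.8) = 4.746 kg·m².

I₂ ≈ 4.75 kg·m²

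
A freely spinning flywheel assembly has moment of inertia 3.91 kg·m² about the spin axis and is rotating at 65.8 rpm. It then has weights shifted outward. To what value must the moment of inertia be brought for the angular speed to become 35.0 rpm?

I₂ ≈ 7.35 kg·m²

Angular momentum about the spin axis is conserved since the torque about it is zero.
I₂ = I₁ω₁ / ω₂ = (3.91)(65.8) / (35.0) = 7.351 kg·m².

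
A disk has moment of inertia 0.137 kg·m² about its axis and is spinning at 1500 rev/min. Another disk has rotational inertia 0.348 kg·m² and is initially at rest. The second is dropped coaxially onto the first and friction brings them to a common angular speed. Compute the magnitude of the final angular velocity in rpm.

|ω_f| ≈ 424 rpm

The coupling torques are internal; angular momentum about the shared axis is conserved.
Taking A's sense as positive: L = (0.1370)(1500) = 205.5 kg·m²·rpm.
Combined I = 0.1370 + 0.3480 = 0.4850 kg·m².
ω_f = L / I = 205.5 / 0.4850 = 423.7 rpm.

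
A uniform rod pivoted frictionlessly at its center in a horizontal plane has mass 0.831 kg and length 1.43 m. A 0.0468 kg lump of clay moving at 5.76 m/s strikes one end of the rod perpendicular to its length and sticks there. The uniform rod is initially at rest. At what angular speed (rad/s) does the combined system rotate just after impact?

|ω_f| ≈ 1.16 rad/s

About the pivot the impulsive forces during the collision are internal, so angular momentum about that axis is conserved.
I_p = (1/12)(0.831)(1.43)² = 0.1416 kg·m². Taking the sense of the lump of clay's angular momentum as positive, L_{lump} = m v R = (0.0468)(5.76)(1.43/2) = 0.1927 kg·m²/s.
L_i = 0 + 0.1927 = 0.1927 kg·m²/s.
After sticking, I_f = I_p + m R² = 0.1416 + (0.0468)(1.43/2)² = 0.1655 kg·m².
ω_f = L_i / I_f = 0.1927 / 0.1655 = 1.164 rad/s.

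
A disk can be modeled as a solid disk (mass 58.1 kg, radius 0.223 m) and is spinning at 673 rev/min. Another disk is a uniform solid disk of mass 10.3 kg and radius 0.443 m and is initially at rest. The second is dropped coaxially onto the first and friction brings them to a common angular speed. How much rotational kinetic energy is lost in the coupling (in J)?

ΔKE lost ≈ 1480 J

No external torque acts about the common axis, so total angular momentum is conserved.
Moments of inertia: I_A = ½(58.1)(0.223)² = 1.445 kg·m²; I_B = ½(10.3)(0.443)² = 1.011 kg·m².
Taking A's sense as positive: L = (1.445)(673) = 972.2 kg·m²·rpm.
Combined I = 1.445 + 1.011 = 2.455 kg·m².
ω_f = L / I = 972.2 / 2.455 = 396.0 rpm.
KE_i = ½ΣIω² = 3588 J; KE_f = ½(2.455)(41.47)² = 2111 J.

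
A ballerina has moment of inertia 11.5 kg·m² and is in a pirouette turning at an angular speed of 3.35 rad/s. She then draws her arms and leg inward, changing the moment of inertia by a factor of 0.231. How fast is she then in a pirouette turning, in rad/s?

ω₂ ≈ 14.5 rad/s

No external torque acts about the spin axis, so angular momentum is conserved.
I₂ = 0.231 × 11.5 = 2.657 kg·m².
ω₂ = I₁ω₁ / I₂ = (11.50)(3.35 rad/s) / (2.657) = 14.50 rad/s.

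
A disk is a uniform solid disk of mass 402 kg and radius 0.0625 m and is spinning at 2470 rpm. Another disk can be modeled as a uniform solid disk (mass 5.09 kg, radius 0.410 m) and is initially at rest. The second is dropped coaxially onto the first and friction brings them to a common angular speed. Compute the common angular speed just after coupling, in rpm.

No external torque acts about the common axis, so total angular momentum is conserved.
Moments of inertia: I_A = ½(402)(0.0625)² = 0.7852 kg·m²; I_B = ½(5.09)(0.410)² = 0.4278 kg·m².
Taking A's sense as positive: L = (0.7852)(2470) = 1939 kg·m²·rpm.
Combined I = 0.7852 + 0.4278 = 1.213 kg·m².
ω_f = L / I = 1939 / 1.213 = 1599 rpm.

|ω_f| ≈ 1600 rpm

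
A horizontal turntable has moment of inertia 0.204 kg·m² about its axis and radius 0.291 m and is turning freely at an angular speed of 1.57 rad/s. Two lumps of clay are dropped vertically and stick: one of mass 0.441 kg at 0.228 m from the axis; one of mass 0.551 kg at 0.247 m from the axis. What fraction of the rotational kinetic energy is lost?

No external torque acts about the axis; L_before = L_after.
Added inertia Σmr² = (0.441)(0.228)² + (0.551)(0.247)² = 0.05654 kg·m²; I_f = 0.2040 + 0.05654 = 0.2605 kg·m².
ω_f = I_p ω_i / I_f = (0.2040)(1.57) / 0.2605 = 1.229 rad/s.
KE_i = ½(0.2040)(1.570 rad/s)² = 0.2514 J; KE_f = ½(0.2605)(1.229)² = 0.1969 J.
Fraction lost = 0.2170.

fraction ≈ 0.217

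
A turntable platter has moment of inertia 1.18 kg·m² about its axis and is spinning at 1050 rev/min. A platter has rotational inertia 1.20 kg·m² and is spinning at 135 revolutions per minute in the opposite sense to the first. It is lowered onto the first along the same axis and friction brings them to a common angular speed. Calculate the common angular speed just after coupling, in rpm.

The coupling torques are internal; angular momentum about the shared axis is conserved.
Taking A's sense as positive: L = (1.180)(1050) − (1.200)(135) = 1077 kg·m²·rpm.
Combined I = 1.180 + 1.200 = 2.380 kg·m².
ω_f = L / I = 1077 / 2.380 = 452.5 rpm.

|ω_f| ≈ 453 rpm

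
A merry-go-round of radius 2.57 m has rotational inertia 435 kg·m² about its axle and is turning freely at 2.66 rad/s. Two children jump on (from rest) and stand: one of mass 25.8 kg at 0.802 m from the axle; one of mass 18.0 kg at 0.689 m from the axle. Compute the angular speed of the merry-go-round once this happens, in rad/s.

ω_f ≈ 2.51 rad/s

No external torque acts about the axle; L_before = L_after.
Added inertia Σmr² = (25.8)(0.802)² + (18.0)(0.689)² = 25.14 kg·m²; I_f = 435.0 + 25.14 = 460.1 kg·m².
ω_f = I_p ω_i / I_f = (435.0)(2.66) / 460.1 = 2.515 rad/s.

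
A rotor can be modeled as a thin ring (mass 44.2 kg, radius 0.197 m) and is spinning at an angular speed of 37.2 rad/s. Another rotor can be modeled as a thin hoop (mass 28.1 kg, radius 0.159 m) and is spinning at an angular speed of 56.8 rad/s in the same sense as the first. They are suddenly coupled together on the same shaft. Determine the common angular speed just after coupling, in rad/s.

The coupling torques are internal; angular momentum about the shared axis is conserved.
Moments of inertia: I_A = (44.2)(0.197)² = 1.715 kg·m²; I_B = (28.1)(0.159)² = 0.7104 kg·m².
Taking A's sense as positive: L = (1.715)(37.2) + (0.7104)(56.8) = 104.2 kg·m²·rad/s.
Combined I = 1.715 + 0.7104 = 2.426 kg·m².
ω_f = L / I = 104.2 / 2.426 = 42.94 rad/s.

|ω_f| ≈ 42.9 rad/s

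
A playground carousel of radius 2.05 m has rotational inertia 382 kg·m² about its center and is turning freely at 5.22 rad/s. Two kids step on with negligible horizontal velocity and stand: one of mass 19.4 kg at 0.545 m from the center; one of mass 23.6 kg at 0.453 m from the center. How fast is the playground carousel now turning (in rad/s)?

ω_f ≈ 5.08 rad/s

The added mass arrives with no angular momentum about the center, and any external torque about the center is negligible, so the system's angular momentum is conserved.
Added inertia Σmr² = (19.4)(0.545)² + (23.6)(0.453)² = 10.61 kg·m²; I_f = 382.0 + 10.61 = 392.6 kg·m².
ω_f = I_p ω_i / I_f = (382.0)(5.22) / 392.6 = 5.079 rad/s.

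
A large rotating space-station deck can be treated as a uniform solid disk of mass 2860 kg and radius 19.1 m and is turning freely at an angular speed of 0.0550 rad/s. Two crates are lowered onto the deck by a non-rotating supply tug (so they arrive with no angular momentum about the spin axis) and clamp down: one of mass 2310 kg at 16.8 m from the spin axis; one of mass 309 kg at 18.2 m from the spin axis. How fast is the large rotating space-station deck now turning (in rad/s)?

ω_f ≈ 0.0225 rad/s

The added mass arrives with no angular momentum about the spin axis, and any external torque about the spin axis is negligible, so the system's angular momentum is conserved.
I_p = ½(2860)(19.1)² = 5.217e+05 kg·m².
Added inertia Σmr² = (2310)(16.8)² + (309)(18.2)² = 7.543e+05 kg·m²; I_f = 5.217e+05 + 7.543e+05 = 1.276e+06 kg·m².
ω_f = I_p ω_i / I_f = (5.217e+05)(0.0550) / 1.276e+06 = 0.02249 rad/s.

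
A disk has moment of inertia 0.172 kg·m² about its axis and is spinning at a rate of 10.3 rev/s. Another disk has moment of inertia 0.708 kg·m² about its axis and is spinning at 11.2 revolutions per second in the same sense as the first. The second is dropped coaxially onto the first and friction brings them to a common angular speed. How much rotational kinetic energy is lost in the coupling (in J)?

ΔKE lost ≈ 2.21 J

The coupling torques are internal; angular momentum about the shared axis is conserved.
Taking A's sense as positive: L = (0.1720)(10.3) + (0.7080)(11.2) = 9.701 kg·m²·rev/s.
Combined I = 0.1720 + 0.7080 = 0.8800 kg·m².
ω_f = L / I = 9.701 / 0.8800 = 11.02 rev/s.
KE_i = ½ΣIω² = 2113 J; KE_f = ½(0.8800)(69.27)² = 2111 J.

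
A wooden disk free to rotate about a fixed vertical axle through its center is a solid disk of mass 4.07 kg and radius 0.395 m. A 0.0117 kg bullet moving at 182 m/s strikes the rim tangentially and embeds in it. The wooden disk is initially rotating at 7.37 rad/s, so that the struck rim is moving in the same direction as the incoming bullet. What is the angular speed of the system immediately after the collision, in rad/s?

|ω_f| ≈ 9.96 rad/s

The axle reaction passes through the axle and exerts no torque about it; angular momentum about the axle is conserved through the impact.
I_p = ½(4.07)(0.395)² = 0.3175 kg·m². Taking the sense of the bullet's angular momentum as positive, L_{bullet} = m v R = (0.0117)(182)(0.395) = 0.8411 kg·m²/s.
L_i = +I_p ω_p + m v R = +(0.3175)(7.37) + 0.8411 = 3.181 kg·m²/s.
After sticking, I_f = I_p + m R² = 0.3175 + (0.0117)(0.395)² = 0.3193 kg·m².
ω_f = L_i / I_f = 3.181 / 0.3193 = 9.962 rad/s.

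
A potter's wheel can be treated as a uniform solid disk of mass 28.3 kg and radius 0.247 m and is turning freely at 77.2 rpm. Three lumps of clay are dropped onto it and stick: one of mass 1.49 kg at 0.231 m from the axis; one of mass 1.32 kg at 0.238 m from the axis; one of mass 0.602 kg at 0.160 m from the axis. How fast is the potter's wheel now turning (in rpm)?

No external torque acts about the axis; L_before = L_after.
I_p = ½(28.3)(0.247)² = 0.8633 kg·m².
Added inertia Σmr² = (1.49)(0.231)² + (1.32)(0.238)² + (0.602)(0.160)² = 0.1697 kg·m²; I_f = 0.8633 + 0.1697 = 1.033 kg·m².
ω_f = I_p ω_i / I_f = (0.8633)(77.2) / 1.033 = 64.52 rpm.

ω_f ≈ 64.5 rpm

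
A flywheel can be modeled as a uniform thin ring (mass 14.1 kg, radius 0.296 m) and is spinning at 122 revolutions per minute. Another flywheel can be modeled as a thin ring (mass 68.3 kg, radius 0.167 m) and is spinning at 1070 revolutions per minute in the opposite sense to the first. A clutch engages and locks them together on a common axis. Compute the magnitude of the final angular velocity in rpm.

|ω_f| ≈ 601 rpm

No external torque acts about the common axis, so total angular momentum is conserved.
Moments of inertia: I_A = (14.1)(0.296)² = 1.235 kg·m²; I_B = (68.3)(0.167)² = 1.905 kg·m².
Taking A's sense as positive: L = (1.235)(122) − (1.905)(1070) = -1887 kg·m²·rpm.
Combined I = 1.235 + 1.905 = 3.140 kg·m².
ω_f = L / I = -1887 / 3.140 = -601.1 rpm.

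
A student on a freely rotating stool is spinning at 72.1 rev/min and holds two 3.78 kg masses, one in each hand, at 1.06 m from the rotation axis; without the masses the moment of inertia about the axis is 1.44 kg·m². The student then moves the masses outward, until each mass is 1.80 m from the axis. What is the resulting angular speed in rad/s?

ω₂ ≈ 2.89 rad/s

Angular momentum about the spin axis is conserved since the torque about it is zero.
I₁ = 1.44 + 2(3.78)(1.06)² = 9.934 kg·m²; I₂ = 1.44 + 2(3.78)(1.80)² = 25.93 kg·m².
ω₂ = I₁ω₁ / I₂ = (9.934)(72.1 rpm) / (25.93) = 27.62 rpm = 2.892 rad/s.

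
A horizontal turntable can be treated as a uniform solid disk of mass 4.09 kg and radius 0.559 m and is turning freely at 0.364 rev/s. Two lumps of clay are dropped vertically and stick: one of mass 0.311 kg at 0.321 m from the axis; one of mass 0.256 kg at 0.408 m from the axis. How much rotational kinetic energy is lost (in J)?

energy lost ≈ 0.175 J

The added mass arrives with no angular momentum about the axis, and any external torque about the axis is negligible, so the system's angular momentum is conserved.
I_p = ½(4.09)(0.559)² = 0.6390 kg·m².
Added inertia Σmr² = (0.311)(0.321)² + (0.256)(0.408)² = 0.07466 kg·m²; I_f = 0.6390 + 0.07466 = 0.7137 kg·m².
ω_f = I_p ω_i / I_f = (0.6390)(0.364) / 0.7137 = 0.3259 rev/s.
KE_i = ½(0.6390)(2.287 rad/s)² = 1.671 J; KE_f = ½(0.7137)(2.048)² = 1.496 J.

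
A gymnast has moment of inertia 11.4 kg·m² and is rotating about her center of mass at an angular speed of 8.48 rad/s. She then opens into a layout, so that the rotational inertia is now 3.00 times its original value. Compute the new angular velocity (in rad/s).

With no external torque about the axis, L is conserved: I₁ω₁ = I₂ω₂.
I₂ = 3.00 × 11.4 = 34.20 kg·m².
ω₂ = I₁ω₁ / I₂ = (11.40)(8.48 rad/s) / (34.20) = 2.827 rad/s.

ω₂ ≈ 2.83 rad/s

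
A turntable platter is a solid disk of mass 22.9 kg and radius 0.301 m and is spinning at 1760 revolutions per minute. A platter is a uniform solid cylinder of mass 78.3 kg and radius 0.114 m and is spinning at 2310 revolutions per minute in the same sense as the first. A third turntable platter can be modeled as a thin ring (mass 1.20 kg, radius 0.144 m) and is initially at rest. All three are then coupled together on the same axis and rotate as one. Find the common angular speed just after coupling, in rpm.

|ω_f| ≈ 1910 rpm

No external torque acts about the common axis, so total angular momentum is conserved.
Moments of inertia: I_A = ½(22.9)(0.301)² = 1.037 kg·m²; I_B = ½(78.3)(0.114)² = 0.5088 kg·m²; I_C = (1.20)(0.144)² = 0.02488 kg·m².
Taking A's sense as positive: L = (1.037)(1760) + (0.5088)(2310) = 3001 kg·m²·rpm.
Combined I = 1.037 + 0.5088 + 0.02488 = 1.571 kg·m².
ω_f = L / I = 3001 / 1.571 = 1910 rpm.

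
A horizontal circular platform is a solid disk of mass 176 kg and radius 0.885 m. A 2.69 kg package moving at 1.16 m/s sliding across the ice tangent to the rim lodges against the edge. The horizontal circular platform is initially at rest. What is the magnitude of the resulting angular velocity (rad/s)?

About the central axle the impulsive forces during the collision are internal, so angular momentum about that axis is conserved.
I_p = ½(176)(0.885)² = 68.92 kg·m². Taking the sense of the package's angular momentum as positive, L_{package} = m v R = (2.69)(1.16)(0.885) = 2.762 kg·m²/s.
L_i = 0 + 2.762 = 2.762 kg·m²/s.
After sticking, I_f = I_p + m R² = 68.92 + (2.69)(0.885)² = 71.03 kg·m².
ω_f = L_i / I_f = 2.762 / 71.03 = 0.03888 rad/s.

|ω_f| ≈ 0.0389 rad/s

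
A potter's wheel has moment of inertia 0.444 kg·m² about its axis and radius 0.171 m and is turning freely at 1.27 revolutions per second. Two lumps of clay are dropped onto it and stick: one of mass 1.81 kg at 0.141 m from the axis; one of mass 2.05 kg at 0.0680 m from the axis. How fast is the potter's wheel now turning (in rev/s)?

No external torque acts about the axis; L_before = L_after.
Added inertia Σmr² = (1.81)(0.141)² + (2.05)(0.0680)² = 0.04546 kg·m²; I_f = 0.4440 + 0.04546 = 0.4895 kg·m².
ω_f = I_p ω_i / I_f = (0.4440)(1.27) / 0.4895 = 1.152 rev/s.

ω_f ≈ 1.15 rev/s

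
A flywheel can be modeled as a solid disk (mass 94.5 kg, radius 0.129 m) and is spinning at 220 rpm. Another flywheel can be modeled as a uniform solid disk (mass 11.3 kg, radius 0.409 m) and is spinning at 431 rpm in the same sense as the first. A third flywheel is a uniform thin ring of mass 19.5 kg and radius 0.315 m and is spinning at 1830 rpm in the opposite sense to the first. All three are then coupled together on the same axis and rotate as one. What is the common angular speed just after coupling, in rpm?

|ω_f| ≈ 807 rpm

The coupling torques are internal; angular momentum about the shared axis is conserved.
Moments of inertia: I_A = ½(94.5)(0.129)² = 0.7863 kg·m²; I_B = ½(11.3)(0.409)² = 0.9451 kg·m²; I_C = (19.5)(0.315)² = 1.935 kg·m².
Taking A's sense as positive: L = (0.7863)(220) + (0.9451)(431) − (1.935)(1830) = -2961 kg·m²·rpm.
Combined I = 0.7863 + 0.9451 + 1.935 = 3.666 kg·m².
ω_f = L / I = -2961 / 3.666 = -807.5 rpm.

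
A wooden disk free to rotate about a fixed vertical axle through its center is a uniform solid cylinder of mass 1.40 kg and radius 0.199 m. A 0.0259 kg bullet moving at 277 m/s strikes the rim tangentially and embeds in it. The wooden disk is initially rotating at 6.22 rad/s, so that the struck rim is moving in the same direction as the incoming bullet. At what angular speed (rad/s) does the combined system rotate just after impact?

About the axle the impulsive forces during the collision are internal, so angular momentum about that axis is conserved.
I_p = ½(1.40)(0.199)² = 0.02772 kg·m². Taking the sense of the bullet's angular momentum as positive, L_{bullet} = m v R = (0.0259)(277)(0.199) = 1.428 kg·m²/s.
L_i = +I_p ω_p + m v R = +(0.02772)(6.22) + 1.428 = 1.600 kg·m²/s.
After sticking, I_f = I_p + m R² = 0.02772 + (0.0259)(0.199)² = 0.02875 kg·m².
ω_f = L_i / I_f = 1.600 / 0.02875 = 55.66 rad/s.

|ω_f| ≈ 55.7 rad/s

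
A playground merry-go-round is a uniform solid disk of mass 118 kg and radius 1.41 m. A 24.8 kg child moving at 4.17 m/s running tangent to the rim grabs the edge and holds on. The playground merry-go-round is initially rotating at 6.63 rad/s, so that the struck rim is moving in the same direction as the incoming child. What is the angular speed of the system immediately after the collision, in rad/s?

|ω_f| ≈ 5.54 rad/s

About the axle the impulsive forces during the collision are internal, so angular momentum about that axis is conserved.
I_p = ½(118)(1.41)² = 117.3 kg·m². Taking the sense of the child's angular momentum as positive, L_{child} = m v R = (24.8)(4.17)(1.41) = 145.8 kg·m²/s.
L_i = +I_p ω_p + m v R = +(117.3)(6.63) + 145.8 = 923.5 kg·m²/s.
After sticking, I_f = I_p + m R² = 117.3 + (24.8)(1.41)² = 166.6 kg·m².
ω_f = L_i / I_f = 923.5 / 166.6 = 5.543 rad/s.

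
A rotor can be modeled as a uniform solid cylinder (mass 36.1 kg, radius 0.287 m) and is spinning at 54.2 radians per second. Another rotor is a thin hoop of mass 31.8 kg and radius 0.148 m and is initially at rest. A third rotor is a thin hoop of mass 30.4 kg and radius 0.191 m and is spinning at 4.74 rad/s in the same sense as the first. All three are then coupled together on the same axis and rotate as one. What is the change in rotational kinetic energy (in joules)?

The coupling torques are internal; angular momentum about the shared axis is conserved.
Moments of inertia: I_A = ½(36.1)(0.287)² = 1.487 kg·m²; I_B = (31.8)(0.148)² = 0.6965 kg·m²; I_C = (30.4)(0.191)² = 1.109 kg·m².
Taking A's sense as positive: L = (1.487)(54.2) + (1.109)(4.74) = 85.84 kg·m²·rad/s.
Combined I = 1.487 + 0.6965 + 1.109 = 3.292 kg·m².
ω_f = L / I = 85.84 / 3.292 = 26.07 rad/s.
KE_i = ½ΣIω² = 2196 J; KE_f = ½(3.292)(26.07)² = 1119 J.

ΔKE ≈ -1080 J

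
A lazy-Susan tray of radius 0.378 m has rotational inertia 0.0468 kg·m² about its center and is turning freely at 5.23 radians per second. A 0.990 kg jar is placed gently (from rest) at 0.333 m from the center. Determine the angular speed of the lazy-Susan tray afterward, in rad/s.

No external torque acts about the center; L_before = L_after.
Added inertia Σmr² = (0.990)(0.333)² = 0.1098 kg·m²; I_f = 0.04680 + 0.1098 = 0.1566 kg·m².
ω_f = I_p ω_i / I_f = (0.04680)(5.23) / 0.1566 = 1.563 rad/s.

ω_f ≈ 1.56 rad/s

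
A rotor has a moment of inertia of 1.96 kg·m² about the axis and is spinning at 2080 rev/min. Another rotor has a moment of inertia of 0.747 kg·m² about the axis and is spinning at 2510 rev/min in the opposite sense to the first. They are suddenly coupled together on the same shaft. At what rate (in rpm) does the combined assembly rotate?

|ω_f| ≈ 813 rpm

The coupling torques are internal; angular momentum about the shared axis is conserved.
Taking A's sense as positive: L = (1.960)(2080) − (0.7470)(2510) = 2202 kg·m²·rpm.
Combined I = 1.960 + 0.7470 = 2.707 kg·m².
ω_f = L / I = 2202 / 2.707 = 813.4 rpm.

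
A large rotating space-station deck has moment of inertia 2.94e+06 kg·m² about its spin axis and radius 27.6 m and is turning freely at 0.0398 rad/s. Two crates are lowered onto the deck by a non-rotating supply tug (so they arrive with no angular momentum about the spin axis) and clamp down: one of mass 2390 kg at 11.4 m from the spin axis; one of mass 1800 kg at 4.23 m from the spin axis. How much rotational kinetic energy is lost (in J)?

energy lost ≈ 243 J

No external torque acts about the spin axis; L_before = L_after.
Added inertia Σmr² = (2390)(11.4)² + (1800)(4.23)² = 3.428e+05 kg·m²; I_f = 2.940e+06 + 3.428e+05 = 3.283e+06 kg·m².
ω_f = I_p ω_i / I_f = (2.940e+06)(0.0398) / 3.283e+06 = 0.03564 rad/s.
KE_i = ½(2.940e+06)(0.03980 rad/s)² = 2329 J; KE_f = ½(3.283e+06)(0.03564)² = 2085 J.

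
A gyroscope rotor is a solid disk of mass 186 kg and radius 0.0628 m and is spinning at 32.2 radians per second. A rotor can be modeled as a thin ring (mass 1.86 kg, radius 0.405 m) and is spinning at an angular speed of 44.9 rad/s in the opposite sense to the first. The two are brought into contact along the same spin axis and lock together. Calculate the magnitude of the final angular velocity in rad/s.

|ω_f| ≈ 2.81 rad/s

No external torque acts about the common axis, so total angular momentum is conserved.
Moments of inertia: I_A = ½(186)(0.0628)² = 0.3668 kg·m²; I_B = (1.86)(0.405)² = 0.3051 kg·m².
Taking A's sense as positive: L = (0.3668)(32.2) − (0.3051)(44.9) = -1.888 kg·m²·rad/s.
Combined I = 0.3668 + 0.3051 = 0.6719 kg·m².
ω_f = L / I = -1.888 / 0.6719 = -2.810 rad/s.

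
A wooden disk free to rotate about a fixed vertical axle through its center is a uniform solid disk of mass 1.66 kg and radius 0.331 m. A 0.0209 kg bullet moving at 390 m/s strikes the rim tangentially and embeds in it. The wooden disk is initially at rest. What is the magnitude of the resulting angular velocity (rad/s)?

|ω_f| ≈ 28.9 rad/s

About the axle the impulsive forces during the collision are internal, so angular momentum about that axis is conserved.
I_p = ½(1.66)(0.331)² = 0.09094 kg·m². Taking the sense of the bullet's angular momentum as positive, L_{bullet} = m v R = (0.0209)(390)(0.331) = 2.698 kg·m²/s.
L_i = 0 + 2.698 = 2.698 kg·m²/s.
After sticking, I_f = I_p + m R² = 0.09094 + (0.0209)(0.331)² = 0.09323 kg·m².
ω_f = L_i / I_f = 2.698 / 0.09323 = 28.94 rad/s.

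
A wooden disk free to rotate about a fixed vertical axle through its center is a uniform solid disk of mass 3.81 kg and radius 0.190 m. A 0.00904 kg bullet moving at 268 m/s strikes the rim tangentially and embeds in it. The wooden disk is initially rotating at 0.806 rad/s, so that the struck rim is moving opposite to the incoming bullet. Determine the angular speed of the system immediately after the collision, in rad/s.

|ω_f| ≈ 5.86 rad/s

About the axle the impulsive forces during the collision are internal, so angular momentum about that axis is conserved.
I_p = ½(3.81)(0.190)² = 0.06877 kg·m². Taking the sense of the bullet's angular momentum as positive, L_{bullet} = m v R = (0.00904)(268)(0.190) = 0.4603 kg·m²/s.
L_i = −I_p ω_p + m v R = −(0.06877)(0.806) + 0.4603 = 0.4049 kg·m²/s.
After sticking, I_f = I_p + m R² = 0.06877 + (0.00904)(0.190)² = 0.06910 kg·m².
ω_f = L_i / I_f = 0.4049 / 0.06910 = 5.860 rad/s.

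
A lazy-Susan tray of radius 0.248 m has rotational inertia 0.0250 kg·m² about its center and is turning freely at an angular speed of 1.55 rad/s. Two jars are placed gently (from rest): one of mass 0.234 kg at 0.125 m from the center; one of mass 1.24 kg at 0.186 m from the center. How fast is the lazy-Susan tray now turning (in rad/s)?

ω_f ≈ 0.542 rad/s

The added mass arrives with no angular momentum about the center, and any external torque about the center is negligible, so the system's angular momentum is conserved.
Added inertia Σmr² = (0.234)(0.125)² + (1.24)(0.186)² = 0.04656 kg·m²; I_f = 0.02500 + 0.04656 = 0.07156 kg·m².
ω_f = I_p ω_i / I_f = (0.02500)(1.55) / 0.07156 = 0.5415 rad/s.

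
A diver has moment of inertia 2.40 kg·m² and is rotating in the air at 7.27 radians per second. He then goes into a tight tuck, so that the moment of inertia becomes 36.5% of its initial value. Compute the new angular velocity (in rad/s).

ω₂ ≈ 19.9 rad/s

Angular momentum about the spin axis is conserved since the torque about it is zero.
I₂ = 0.365 × 2.40 = 0.8760 kg·m².
ω₂ = I₁ω₁ / I₂ = (2.400)(7.27 rad/s) / (0.8760) = 19.92 rad/s.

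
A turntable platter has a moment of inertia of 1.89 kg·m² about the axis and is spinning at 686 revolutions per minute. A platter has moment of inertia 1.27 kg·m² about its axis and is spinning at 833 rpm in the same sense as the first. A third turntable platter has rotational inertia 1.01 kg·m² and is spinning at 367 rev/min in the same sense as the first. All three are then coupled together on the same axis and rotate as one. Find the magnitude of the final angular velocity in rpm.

|ω_f| ≈ 654 rpm

No external torque acts about the common axis, so total angular momentum is conserved.
Taking A's sense as positive: L = (1.890)(686) + (1.270)(833) + (1.010)(367) = 2725 kg·m²·rpm.
Combined I = 1.890 + 1.270 + 1.010 = 4.170 kg·m².
ω_f = L / I = 2725 / 4.170 = 653.5 rpm.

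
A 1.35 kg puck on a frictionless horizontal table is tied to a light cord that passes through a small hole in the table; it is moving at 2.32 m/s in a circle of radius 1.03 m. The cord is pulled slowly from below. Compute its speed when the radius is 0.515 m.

v₂ ≈ 4.64 m/s

The only horizontal force on the mass is along the cord (radial), so it exerts no torque about the hole and angular momentum m v r is conserved.
v₂ = v₁ r₁ / r₂ = (2.32)(1.03) / (0.515) = 4.640 m/s.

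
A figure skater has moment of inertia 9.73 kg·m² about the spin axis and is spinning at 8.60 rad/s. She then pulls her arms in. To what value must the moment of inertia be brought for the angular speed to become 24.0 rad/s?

I₂ ≈ 3.49 kg·m²

No external torque acts about the spin axis, so angular momentum is conserved.
I₂ = I₁ω₁ / ω₂ = (9.73)(8.60) / (24.0) = 3.487 kg·m².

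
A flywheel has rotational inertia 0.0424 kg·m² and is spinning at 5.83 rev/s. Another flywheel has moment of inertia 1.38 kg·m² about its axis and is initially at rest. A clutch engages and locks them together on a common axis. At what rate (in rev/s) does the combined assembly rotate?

The coupling torques are internal; angular momentum about the shared axis is conserved.
Taking A's sense as positive: L = (0.04240)(5.83) = 0.2472 kg·m²·rev/s.
Combined I = 0.04240 + 1.380 = 1.422 kg·m².
ω_f = L / I = 0.2472 / 1.422 = 0.1738 rev/s.

|ω_f| ≈ 0.174 rev/s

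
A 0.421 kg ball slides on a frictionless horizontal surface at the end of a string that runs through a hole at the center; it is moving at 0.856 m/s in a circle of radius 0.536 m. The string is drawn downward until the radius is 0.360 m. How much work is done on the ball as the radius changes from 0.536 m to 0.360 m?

W ≈ 0.188 J

The only horizontal force on the mass is along the cord (radial), so it exerts no torque about the hole and angular momentum m v r is conserved.
v₂ = v₁ r₁ / r₂ = (0.856)(0.536) / (0.360) = 1.274 m/s.
W = ΔKE = ½m(v₂² − v₁²) = 0.1877 J.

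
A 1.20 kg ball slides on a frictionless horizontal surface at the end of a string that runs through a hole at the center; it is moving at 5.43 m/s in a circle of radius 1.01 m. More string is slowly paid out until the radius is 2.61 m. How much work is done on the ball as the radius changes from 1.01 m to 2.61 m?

W ≈ -15.0 J

The only horizontal force on the mass is along the cord (radial), so it exerts no torque about the hole and angular momentum m v r is conserved.
v₂ = v₁ r₁ / r₂ = (5.43)(1.01) / (2.61) = 2.101 m/s.
W = ΔKE = ½m(v₂² − v₁²) = -15.04 J.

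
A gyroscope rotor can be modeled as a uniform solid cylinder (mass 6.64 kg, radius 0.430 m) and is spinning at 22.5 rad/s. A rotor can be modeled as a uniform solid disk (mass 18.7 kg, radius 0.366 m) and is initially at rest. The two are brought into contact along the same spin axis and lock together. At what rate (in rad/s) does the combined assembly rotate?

No external torque acts about the common axis, so total angular momentum is conserved.
Moments of inertia: I_A = ½(6.64)(0.430)² = 0.6139 kg·m²; I_B = ½(18.7)(0.366)² = 1.252 kg·m².
Taking A's sense as positive: L = (0.6139)(22.5) = 13.81 kg·m²·rad/s.
Combined I = 0.6139 + 1.252 = 1.866 kg·m².
ω_f = L / I = 13.81 / 1.866 = 7.401 rad/s.

|ω_f| ≈ 7.40 rad/s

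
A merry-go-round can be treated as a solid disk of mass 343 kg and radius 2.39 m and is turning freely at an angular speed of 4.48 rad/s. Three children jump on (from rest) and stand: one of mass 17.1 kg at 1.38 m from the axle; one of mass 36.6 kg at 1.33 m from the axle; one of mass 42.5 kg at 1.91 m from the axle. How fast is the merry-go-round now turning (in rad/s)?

No external torque acts about the axle; L_before = L_after.
I_p = ½(343)(2.39)² = 979.6 kg·m².
Added inertia Σmr² = (17.1)(1.38)² + (36.6)(1.33)² + (42.5)(1.91)² = 252.4 kg·m²; I_f = 979.6 + 252.4 = 1232 kg·m².
ω_f = I_p ω_i / I_f = (979.6)(4.48) / 1232 = 3.562 rad/s.

ω_f ≈ 3.56 rad/s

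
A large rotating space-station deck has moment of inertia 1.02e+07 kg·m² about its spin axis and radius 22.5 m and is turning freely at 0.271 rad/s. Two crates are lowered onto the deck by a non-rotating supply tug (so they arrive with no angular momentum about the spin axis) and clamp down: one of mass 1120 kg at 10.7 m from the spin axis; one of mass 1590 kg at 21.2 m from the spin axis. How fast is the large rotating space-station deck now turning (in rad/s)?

No external torque acts about the spin axis; L_before = L_after.
Added inertia Σmr² = (1120)(10.7)² + (1590)(21.2)² = 8.428e+05 kg·m²; I_f = 1.020e+07 + 8.428e+05 = 1.104e+07 kg·m².
ω_f = I_p ω_i / I_f = (1.020e+07)(0.271) / 1.104e+07 = 0.2503 rad/s.

ω_f ≈ 0.250 rad/s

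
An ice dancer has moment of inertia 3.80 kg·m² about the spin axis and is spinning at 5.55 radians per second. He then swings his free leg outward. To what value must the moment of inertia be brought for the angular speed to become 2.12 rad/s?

Angular momentum about the spin axis is conserved since the torque about it is zero.
I₂ = I₁ω₁ / ω₂ = (3.80)(5.55) / (2.12) = 9.948 kg·m².

I₂ ≈ 9.95 kg·m²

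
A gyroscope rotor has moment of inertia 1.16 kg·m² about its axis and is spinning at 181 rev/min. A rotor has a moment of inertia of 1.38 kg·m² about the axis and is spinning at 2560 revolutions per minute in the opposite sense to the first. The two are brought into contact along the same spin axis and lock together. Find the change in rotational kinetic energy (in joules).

ΔKE ≈ -26000 J

No external torque acts about the common axis, so total angular momentum is conserved.
Taking A's sense as positive: L = (1.160)(181) − (1.380)(2560) = -3323 kg·m²·rpm.
Combined I = 1.160 + 1.380 = 2.540 kg·m².
ω_f = L / I = -3323 / 2.540 = -1308 rpm.
KE_i = ½ΣIω² = 49800 J; KE_f = ½(2.540)(137.0)² = 23830 J.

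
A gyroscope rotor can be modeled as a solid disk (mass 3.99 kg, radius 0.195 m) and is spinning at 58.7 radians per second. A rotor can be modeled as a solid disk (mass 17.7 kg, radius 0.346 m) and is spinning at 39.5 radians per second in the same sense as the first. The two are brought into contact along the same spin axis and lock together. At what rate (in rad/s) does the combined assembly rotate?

The coupling torques are internal; angular momentum about the shared axis is conserved.
Moments of inertia: I_A = ½(3.99)(0.195)² = 0.07586 kg·m²; I_B = ½(17.7)(0.346)² = 1.059 kg·m².
Taking A's sense as positive: L = (0.07586)(58.7) + (1.059)(39.5) = 46.30 kg·m²·rad/s.
Combined I = 0.07586 + 1.059 = 1.135 kg·m².
ω_f = L / I = 46.30 / 1.135 = 40.78 rad/s.

|ω_f| ≈ 40.8 rad/s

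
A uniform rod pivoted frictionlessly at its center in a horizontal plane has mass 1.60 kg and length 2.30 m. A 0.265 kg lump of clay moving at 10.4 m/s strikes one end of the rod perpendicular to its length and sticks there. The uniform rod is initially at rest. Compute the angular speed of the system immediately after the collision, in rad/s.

|ω_f| ≈ 3.00 rad/s

The axle reaction passes through the pivot and exerts no torque about it; angular momentum about the pivot is conserved through the impact.
I_p = (1/12)(1.60)(2.30)² = 0.7053 kg·m². Taking the sense of the lump of clay's angular momentum as positive, L_{lump} = m v R = (0.265)(10.4)(2.30/2) = 3.169 kg·m²/s.
L_i = 0 + 3.169 = 3.169 kg·m²/s.
After sticking, I_f = I_p + m R² = 0.7053 + (0.265)(2.30/2)² = 1.056 kg·m².
ω_f = L_i / I_f = 3.169 / 1.056 = 3.002 rad/s.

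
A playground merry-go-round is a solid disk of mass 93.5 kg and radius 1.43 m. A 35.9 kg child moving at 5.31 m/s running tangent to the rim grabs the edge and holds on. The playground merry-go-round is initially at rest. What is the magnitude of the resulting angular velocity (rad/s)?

|ω_f| ≈ 1.61 rad/s

About the axle the impulsive forces during the collision are internal, so angular momentum about that axis is conserved.
I_p = ½(93.5)(1.43)² = 95.60 kg·m². Taking the sense of the child's angular momentum as positive, L_{child} = m v R = (35.9)(5.31)(1.43) = 272.6 kg·m²/s.
L_i = 0 + 272.6 = 272.6 kg·m²/s.
After sticking, I_f = I_p + m R² = 95.60 + (35.9)(1.43)² = 169.0 kg·m².
ω_f = L_i / I_f = 272.6 / 169.0 = 1.613 rad/s.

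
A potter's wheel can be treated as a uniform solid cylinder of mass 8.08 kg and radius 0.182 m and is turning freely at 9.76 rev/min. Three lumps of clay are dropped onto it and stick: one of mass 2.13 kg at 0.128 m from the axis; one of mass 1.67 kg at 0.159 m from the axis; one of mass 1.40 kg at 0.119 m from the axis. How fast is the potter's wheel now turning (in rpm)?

ω_f ≈ 5.66 rpm

No external torque acts about the axis; L_before = L_after.
I_p = ½(8.08)(0.182)² = 0.1338 kg·m².
Added inertia Σmr² = (2.13)(0.128)² + (1.67)(0.159)² + (1.40)(0.119)² = 0.09694 kg·m²; I_f = 0.1338 + 0.09694 = 0.2308 kg·m².
ω_f = I_p ω_i / I_f = (0.1338)(9.76) / 0.2308 = 5.660 rpm.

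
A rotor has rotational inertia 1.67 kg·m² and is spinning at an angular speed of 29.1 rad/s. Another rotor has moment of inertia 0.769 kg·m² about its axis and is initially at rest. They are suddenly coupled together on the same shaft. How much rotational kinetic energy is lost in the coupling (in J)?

No external torque acts about the common axis, so total angular momentum is conserved.
Taking A's sense as positive: L = (1.670)(29.1) = 48.60 kg·m²·rad/s.
Combined I = 1.670 + 0.7690 = 2.439 kg·m².
ω_f = L / I = 48.60 / 2.439 = 19.92 rad/s.
KE_i = ½ΣIω² = 707.1 J; KE_f = ½(2.439)(19.92)² = 484.1 J.

ΔKE lost ≈ 223 J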